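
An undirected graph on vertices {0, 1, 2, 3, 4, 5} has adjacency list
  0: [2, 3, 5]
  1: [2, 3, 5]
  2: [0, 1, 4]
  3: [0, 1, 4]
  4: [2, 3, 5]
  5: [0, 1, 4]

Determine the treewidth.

A width-3 tree decomposition is:
Bags: B1 = {0, 1, 4, 5}  B2 = {0, 1, 3, 4}  B3 = {0, 1, 2, 4}
Tree: B1–B2, B2–B3
Each bag holds 4 vertices, so the decomposition has width 3, which upper-bounds the treewidth. For the lower bound: the 4 vertex sets {0,5}, {1,3}, {4}, {2} are disjoint, each induces a connected subgraph, and every pair is joined by at least one edge of G. Contracting each set to a single vertex therefore yields K_{4} as a minor, and since treewidth is minor-monotone, tw(G) ≥ tw(K_{4}) = 3. Combining the bounds, tw(G) = 3.

3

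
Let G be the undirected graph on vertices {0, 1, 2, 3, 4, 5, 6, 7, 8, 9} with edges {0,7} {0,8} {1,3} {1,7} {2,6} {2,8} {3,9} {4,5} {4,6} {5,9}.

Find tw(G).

2

A width-2 tree decomposition is:
Bags: B1 = {1, 3, 9}  B2 = {1, 5, 9}  B3 = {1, 4, 5}  B4 = {1, 4, 6}  B5 = {1, 2, 6}  B6 = {1, 2, 8}  B7 = {0, 1, 8}  B8 = {0, 1, 7}
Tree: B1–B2, B2–B3, B3–B4, B4–B5, B5–B6, B6–B7, B7–B8
Each bag holds 3 vertices, so the decomposition has width 2, which upper-bounds the treewidth. Since 1–3–9–5–4–6–2–8–0–7–1 is a cycle in G, G is not acyclic. Forests are exactly the graphs of treewidth ≤ 1, so tw(G) ≥ 2. The upper and lower bounds meet at 2, so that is the treewidth.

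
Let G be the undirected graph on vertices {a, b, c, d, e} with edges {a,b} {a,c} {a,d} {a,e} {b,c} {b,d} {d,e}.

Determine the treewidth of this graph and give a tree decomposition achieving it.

Treewidth 2.
One optimal decomposition is:
Bags: B1 = {a, b, d}  B2 = {a, d, e}  B3 = {a, b, c}
Tree: B1–B2, B1–B3

Every bag has size at most 3, so the width is 3 − 1 = 2 and tw(G) ≤ 2. On the other hand G contains the 3-clique {a, d, e}. A clique must lie in a single bag of any decomposition, so no decomposition can have width below 2. Hence tw(G) = 2 exactly.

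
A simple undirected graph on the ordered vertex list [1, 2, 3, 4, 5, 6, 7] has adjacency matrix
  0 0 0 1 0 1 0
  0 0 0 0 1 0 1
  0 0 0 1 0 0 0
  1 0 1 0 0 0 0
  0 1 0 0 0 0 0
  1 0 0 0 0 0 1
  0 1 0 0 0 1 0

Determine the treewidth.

A width-1 tree decomposition is:
Bags: B1 = {2, 5}  B2 = {2, 7}  B3 = {6, 7}  B4 = {1, 6}  B5 = {1, 4}  B6 = {3, 4}
Tree: B1–B2, B2–B3, B3–B4, B4–B5, B5–B6
The largest bag has 2 vertices, giving width 1; this decomposition certifies tw(G) ≤ 1. G has an edge, so its treewidth is at least 1. Combining the bounds, tw(G) = 1.

1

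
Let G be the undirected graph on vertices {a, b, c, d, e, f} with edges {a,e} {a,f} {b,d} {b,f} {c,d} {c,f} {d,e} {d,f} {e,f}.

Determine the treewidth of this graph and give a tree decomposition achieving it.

Each bag holds 3 vertices, so the decomposition has width 2, which upper-bounds the treewidth. Conversely, {d, e, f} is a clique of size 3, and the vertices of any clique must share a bag in every tree decomposition; so some bag has ≥ 3 vertices and tw(G) ≥ 2. Hence tw(G) = 2 exactly.

Treewidth 2.
One optimal decomposition is:
Bags: B1 = {a, e, f}  B2 = {d, e, f}  B3 = {b, d, f}  B4 = {c, d, f}
Tree: B1–B2, B2–B3, B3–B4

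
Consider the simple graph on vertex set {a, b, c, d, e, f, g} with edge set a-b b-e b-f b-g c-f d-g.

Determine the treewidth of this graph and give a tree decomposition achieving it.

Each bag holds 2 vertices, so the decomposition has width 1, which upper-bounds the treewidth. G has an edge, so its treewidth is at least 1. The upper and lower bounds meet at 1, so that is the treewidth.

Treewidth 1.
One such decomposition:
Bags: B1 = {d, g}  B2 = {b, g}  B3 = {b, f}  B4 = {a, b}  B5 = {c, f}  B6 = {b, e}
Tree: B1–B2, B2–B3, B3–B4, B3–B5, B4–B6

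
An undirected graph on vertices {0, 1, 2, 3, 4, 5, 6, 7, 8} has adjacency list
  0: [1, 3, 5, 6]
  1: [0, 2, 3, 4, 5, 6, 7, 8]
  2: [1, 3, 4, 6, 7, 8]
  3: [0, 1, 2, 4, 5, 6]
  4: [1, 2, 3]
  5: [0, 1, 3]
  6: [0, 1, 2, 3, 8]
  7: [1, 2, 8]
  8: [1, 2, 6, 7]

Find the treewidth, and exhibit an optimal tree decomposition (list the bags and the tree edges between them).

Each bag holds 4 vertices, so the decomposition has width 3, which upper-bounds the treewidth. On the other hand G contains the 4-clique {0, 1, 3, 5}. A clique must lie in a single bag of any decomposition, so no decomposition can have width below 3. The upper and lower bounds meet at 3, so that is the treewidth.

Treewidth 3.
One optimal decomposition is:
Bags: B1 = {0, 1, 3, 6}  B2 = {1, 2, 3, 6}  B3 = {1, 2, 6, 8}  B4 = {1, 2, 3, 4}  B5 = {1, 2, 7, 8}  B6 = {0, 1, 3, 5}
Tree: B1–B2, B2–B3, B2–B4, B3–B5, B1–B6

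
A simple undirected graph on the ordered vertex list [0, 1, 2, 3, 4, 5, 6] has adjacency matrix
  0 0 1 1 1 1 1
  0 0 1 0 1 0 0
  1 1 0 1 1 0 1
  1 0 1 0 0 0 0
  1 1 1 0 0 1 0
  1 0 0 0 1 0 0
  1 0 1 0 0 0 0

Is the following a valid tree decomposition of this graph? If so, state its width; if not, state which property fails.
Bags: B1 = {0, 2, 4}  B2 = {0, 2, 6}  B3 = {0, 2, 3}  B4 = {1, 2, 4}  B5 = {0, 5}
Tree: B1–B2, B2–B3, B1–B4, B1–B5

A tree decomposition must satisfy three properties: every vertex lies in some bag; for every edge, both endpoints lie together in some bag; and for every vertex, the bags containing it form a connected subtree. Here edge (4,5) lies in no bag, so the decomposition is invalid.

No — edge (4,5) lies in no bag.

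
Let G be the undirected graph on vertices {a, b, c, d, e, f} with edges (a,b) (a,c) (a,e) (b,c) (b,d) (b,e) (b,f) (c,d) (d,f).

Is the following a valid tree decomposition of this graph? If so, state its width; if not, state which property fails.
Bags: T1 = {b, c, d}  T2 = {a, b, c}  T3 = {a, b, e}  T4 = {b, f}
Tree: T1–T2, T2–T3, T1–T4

A tree decomposition must satisfy three properties: every vertex lies in some bag; for every edge, both endpoints lie together in some bag; and for every vertex, the bags containing it form a connected subtree. Here edge (d,f) lies in no bag, so the decomposition is invalid.

No — edge (d,f) lies in no bag.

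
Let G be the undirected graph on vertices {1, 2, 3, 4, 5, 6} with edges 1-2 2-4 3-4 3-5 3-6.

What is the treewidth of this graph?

1

A width-1 tree decomposition is:
Bags: B1 = {3, 4}  B2 = {3, 5}  B3 = {2, 4}  B4 = {1, 2}  B5 = {3, 6}
Tree: B1–B2, B1–B3, B3–B4, B1–B5
Each bag holds 2 vertices, so the decomposition has width 1, which upper-bounds the treewidth. Since G has at least one edge (e.g. 3–4), it is not an edgeless graph, so tw(G) ≥ 1. The upper and lower bounds meet at 1, so that is the treewidth.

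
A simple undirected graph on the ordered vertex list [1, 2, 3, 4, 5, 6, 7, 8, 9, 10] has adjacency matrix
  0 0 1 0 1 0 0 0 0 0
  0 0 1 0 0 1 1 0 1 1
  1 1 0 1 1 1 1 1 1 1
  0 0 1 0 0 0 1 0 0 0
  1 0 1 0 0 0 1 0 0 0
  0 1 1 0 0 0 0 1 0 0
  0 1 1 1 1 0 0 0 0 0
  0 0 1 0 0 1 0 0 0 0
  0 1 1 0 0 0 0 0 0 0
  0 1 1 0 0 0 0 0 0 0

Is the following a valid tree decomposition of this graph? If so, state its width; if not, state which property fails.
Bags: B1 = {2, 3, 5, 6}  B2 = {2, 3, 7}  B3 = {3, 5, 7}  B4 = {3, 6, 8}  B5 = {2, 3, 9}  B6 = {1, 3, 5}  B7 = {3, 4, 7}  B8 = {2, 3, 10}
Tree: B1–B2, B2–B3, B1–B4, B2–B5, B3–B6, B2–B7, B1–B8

A tree decomposition must satisfy three properties: every vertex lies in some bag; for every edge, both endpoints lie together in some bag; and for every vertex, the bags containing it form a connected subtree. Here bags containing vertex 5 are not connected in the tree, so the decomposition is invalid.

No — bags containing vertex 5 are not connected in the tree.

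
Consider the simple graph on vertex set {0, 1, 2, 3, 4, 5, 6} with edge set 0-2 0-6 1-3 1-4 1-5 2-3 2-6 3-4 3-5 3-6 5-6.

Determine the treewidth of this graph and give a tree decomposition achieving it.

Treewidth 2.
One optimal decomposition is:
Bags: B1 = {3, 5, 6}  B2 = {2, 3, 6}  B3 = {1, 3, 5}  B4 = {1, 3, 4}  B5 = {0, 2, 6}
Tree: B1–B2, B1–B3, B3–B4, B2–B5

Every bag has size at most 3, so the width is 3 − 1 = 2 and tw(G) ≤ 2. For the lower bound, the 3 vertices {0, 2, 6} are pairwise adjacent, and any tree decomposition puts a clique entirely inside one bag — forcing width ≥ 2. Therefore the treewidth is 2.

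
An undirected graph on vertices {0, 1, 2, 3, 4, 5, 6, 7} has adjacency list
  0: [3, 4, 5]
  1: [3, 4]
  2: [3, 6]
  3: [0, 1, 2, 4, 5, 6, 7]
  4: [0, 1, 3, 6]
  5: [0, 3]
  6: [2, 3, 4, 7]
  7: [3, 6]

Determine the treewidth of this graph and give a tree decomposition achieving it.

Treewidth 2.
One optimal decomposition is:
Bags: B1 = {3, 4, 6}  B2 = {1, 3, 4}  B3 = {0, 3, 4}  B4 = {3, 6, 7}  B5 = {2, 3, 6}  B6 = {0, 3, 5}
Tree: B1–B2, B2–B3, B1–B4, B1–B5, B3–B6

Each bag holds 3 vertices, so the decomposition has width 2, which upper-bounds the treewidth. Conversely, {2, 3, 6} is a clique of size 3, and the vertices of any clique must share a bag in every tree decomposition; so some bag has ≥ 3 vertices and tw(G) ≥ 2. Hence tw(G) = 2 exactly.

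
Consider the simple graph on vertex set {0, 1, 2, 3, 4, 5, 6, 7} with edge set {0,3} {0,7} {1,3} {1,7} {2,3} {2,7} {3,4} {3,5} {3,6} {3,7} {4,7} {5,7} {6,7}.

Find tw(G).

A width-2 tree decomposition is:
Bags: B1 = {3, 4, 7}  B2 = {2, 3, 7}  B3 = {0, 3, 7}  B4 = {1, 3, 7}  B5 = {3, 6, 7}  B6 = {3, 5, 7}
Tree: B1–B2, B2–B3, B1–B4, B4–B5, B5–B6
Every bag has size at most 3, so the width is 3 − 1 = 2 and tw(G) ≤ 2. For the lower bound, the 3 vertices {0, 3, 7} are pairwise adjacent, and any tree decomposition puts a clique entirely inside one bag — forcing width ≥ 2. Combining the bounds, tw(G) = 2.

2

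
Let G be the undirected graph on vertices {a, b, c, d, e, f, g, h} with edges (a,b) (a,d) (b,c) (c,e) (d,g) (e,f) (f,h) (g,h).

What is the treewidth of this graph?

2

A width-2 tree decomposition is:
Bags: B1 = {c, e, f}  B2 = {b, c, f}  B3 = {a, b, f}  B4 = {a, d, f}  B5 = {d, f, g}  B6 = {f, g, h}
Tree: B1–B2, B2–B3, B3–B4, B4–B5, B5–B6
Each bag holds 3 vertices, so the decomposition has width 2, which upper-bounds the treewidth. Since f–e–c–b–a–d–g–h–f is a cycle in G, G is not acyclic. Forests are exactly the graphs of treewidth ≤ 1, so tw(G) ≥ 2. Therefore the treewidth is 2.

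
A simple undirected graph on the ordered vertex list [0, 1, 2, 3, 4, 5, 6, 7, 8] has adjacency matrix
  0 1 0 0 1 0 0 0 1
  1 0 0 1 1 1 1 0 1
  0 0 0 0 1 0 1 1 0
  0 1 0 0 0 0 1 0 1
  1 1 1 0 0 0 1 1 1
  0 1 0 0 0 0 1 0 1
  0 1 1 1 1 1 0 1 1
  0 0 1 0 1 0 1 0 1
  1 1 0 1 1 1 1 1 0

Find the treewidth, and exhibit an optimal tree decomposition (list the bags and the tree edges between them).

Every bag has size at most 4, so the width is 4 − 1 = 3 and tw(G) ≤ 3. For the lower bound, the 4 vertices {0, 1, 4, 8} are pairwise adjacent, and any tree decomposition puts a clique entirely inside one bag — forcing width ≥ 3. Therefore the treewidth is 3.

Treewidth 3.
One such decomposition:
Bags: B1 = {1, 4, 6, 8}  B2 = {4, 6, 7, 8}  B3 = {2, 4, 6, 7}  B4 = {1, 3, 6, 8}  B5 = {0, 1, 4, 8}  B6 = {1, 5, 6, 8}
Tree: B1–B2, B2–B3, B1–B4, B1–B5, B4–B6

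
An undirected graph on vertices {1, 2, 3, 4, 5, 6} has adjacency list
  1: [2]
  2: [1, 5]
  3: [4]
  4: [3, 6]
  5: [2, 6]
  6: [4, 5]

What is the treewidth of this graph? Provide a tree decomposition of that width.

Treewidth 1.
One such decomposition:
Bags: B1 = {1, 2}  B2 = {2, 5}  B3 = {5, 6}  B4 = {4, 6}  B5 = {3, 4}
Tree: B1–B2, B2–B3, B3–B4, B4–B5

Every bag has size at most 2, so the width is 2 − 1 = 1 and tw(G) ≤ 1. G has an edge, so its treewidth is at least 1. Combining the bounds, tw(G) = 1.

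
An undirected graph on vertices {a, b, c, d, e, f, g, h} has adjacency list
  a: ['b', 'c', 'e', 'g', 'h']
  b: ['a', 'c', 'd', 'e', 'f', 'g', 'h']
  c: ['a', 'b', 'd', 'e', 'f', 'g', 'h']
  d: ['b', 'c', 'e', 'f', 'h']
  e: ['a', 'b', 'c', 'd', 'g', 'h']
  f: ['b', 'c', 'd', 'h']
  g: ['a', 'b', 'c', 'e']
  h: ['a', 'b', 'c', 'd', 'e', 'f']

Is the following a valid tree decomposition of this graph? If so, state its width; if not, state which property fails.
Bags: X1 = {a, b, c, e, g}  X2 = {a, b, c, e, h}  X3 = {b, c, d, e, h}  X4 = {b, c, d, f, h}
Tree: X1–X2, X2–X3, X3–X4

Yes; width 4.

Checking the three conditions: (i) the bags cover all of {a, b, c, d, e, f, g, h}; (ii) for each edge, some bag contains both endpoints; (iii) the bags containing any fixed vertex form a subtree. All hold, so the decomposition is valid with width 5 − 1 = 4.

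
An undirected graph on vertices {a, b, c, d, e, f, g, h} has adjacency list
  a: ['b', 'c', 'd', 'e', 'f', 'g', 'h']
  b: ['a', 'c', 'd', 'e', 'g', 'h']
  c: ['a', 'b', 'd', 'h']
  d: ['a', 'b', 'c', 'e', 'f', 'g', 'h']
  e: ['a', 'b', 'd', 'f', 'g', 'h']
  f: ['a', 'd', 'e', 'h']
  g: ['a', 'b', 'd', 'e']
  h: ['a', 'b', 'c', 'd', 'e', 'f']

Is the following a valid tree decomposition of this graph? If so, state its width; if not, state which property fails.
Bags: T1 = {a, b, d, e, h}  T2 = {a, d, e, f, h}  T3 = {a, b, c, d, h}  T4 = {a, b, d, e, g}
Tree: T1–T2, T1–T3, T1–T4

Every vertex of G appears in some bag (union = {a, b, c, d, e, f, g, h}); every edge is covered by a bag; and for each vertex v the set of bags containing v is connected in the bag tree. The decomposition is therefore valid. The largest bag has 5 vertices, so the width is 4.

Yes; width 4.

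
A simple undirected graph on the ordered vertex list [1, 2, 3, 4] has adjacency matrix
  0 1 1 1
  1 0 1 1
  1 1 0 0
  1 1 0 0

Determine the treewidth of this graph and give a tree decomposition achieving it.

Every bag has size at most 3, so the width is 3 − 1 = 2 and tw(G) ≤ 2. Conversely, {1, 2, 3} is a clique of size 3, and the vertices of any clique must share a bag in every tree decomposition; so some bag has ≥ 3 vertices and tw(G) ≥ 2. Hence tw(G) = 2 exactly.

Treewidth 2.
One such decomposition:
Bags: B1 = {1, 2, 4}  B2 = {1, 2, 3}
Tree: B1–B2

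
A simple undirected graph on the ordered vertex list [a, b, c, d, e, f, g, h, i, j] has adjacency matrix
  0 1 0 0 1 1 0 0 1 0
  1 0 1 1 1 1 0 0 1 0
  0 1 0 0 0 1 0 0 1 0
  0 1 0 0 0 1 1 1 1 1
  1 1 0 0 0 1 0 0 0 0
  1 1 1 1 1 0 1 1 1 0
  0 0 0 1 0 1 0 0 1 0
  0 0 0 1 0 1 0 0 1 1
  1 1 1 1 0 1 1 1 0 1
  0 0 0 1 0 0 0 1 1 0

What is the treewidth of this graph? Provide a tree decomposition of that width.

The largest bag has 4 vertices, giving width 3; this decomposition certifies tw(G) ≤ 3. Conversely, {d, h, i, j} is a clique of size 4, and the vertices of any clique must share a bag in every tree decomposition; so some bag has ≥ 4 vertices and tw(G) ≥ 3. Therefore the treewidth is 3.

Treewidth 3.
One optimal decomposition is:
Bags: B1 = {d, f, g, i}  B2 = {b, d, f, i}  B3 = {d, f, h, i}  B4 = {d, h, i, j}  B5 = {b, c, f, i}  B6 = {a, b, f, i}  B7 = {a, b, e, f}
Tree: B1–B2, B1–B3, B3–B4, B2–B5, B5–B6, B6–B7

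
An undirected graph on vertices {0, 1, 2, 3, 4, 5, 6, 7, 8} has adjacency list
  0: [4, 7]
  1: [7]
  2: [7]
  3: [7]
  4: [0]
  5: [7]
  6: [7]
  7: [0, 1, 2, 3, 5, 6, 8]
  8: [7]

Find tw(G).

1

A width-1 tree decomposition is:
Bags: B1 = {3, 7}  B2 = {7, 8}  B3 = {0, 7}  B4 = {1, 7}  B5 = {0, 4}  B6 = {6, 7}  B7 = {2, 7}  B8 = {5, 7}
Tree: B1–B2, B2–B3, B1–B4, B3–B5, B4–B6, B2–B7, B2–B8
The largest bag has 2 vertices, giving width 1; this decomposition certifies tw(G) ≤ 1. G has an edge, so its treewidth is at least 1. Therefore the treewidth is 1.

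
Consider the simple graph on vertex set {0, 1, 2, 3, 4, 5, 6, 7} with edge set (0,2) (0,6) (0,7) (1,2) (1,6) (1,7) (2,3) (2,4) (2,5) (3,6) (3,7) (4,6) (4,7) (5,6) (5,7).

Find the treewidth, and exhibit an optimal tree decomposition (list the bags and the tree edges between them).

Treewidth 3.
Bags: B1 = {2, 3, 6, 7}  B2 = {2, 4, 6, 7}  B3 = {1, 2, 6, 7}  B4 = {0, 2, 6, 7}  B5 = {2, 5, 6, 7}
Tree: B1–B2, B2–B3, B3–B4, B4–B5

Each bag holds 4 vertices, so the decomposition has width 3, which upper-bounds the treewidth. For the lower bound: the 4 vertex sets {3,7}, {4,6}, {2}, {1} are disjoint, each induces a connected subgraph, and every pair is joined by at least one edge of G. Contracting each set to a single vertex therefore yields K_{4} as a minor, and since treewidth is minor-monotone, tw(G) ≥ tw(K_{4}) = 3. Hence tw(G) = 3 exactly.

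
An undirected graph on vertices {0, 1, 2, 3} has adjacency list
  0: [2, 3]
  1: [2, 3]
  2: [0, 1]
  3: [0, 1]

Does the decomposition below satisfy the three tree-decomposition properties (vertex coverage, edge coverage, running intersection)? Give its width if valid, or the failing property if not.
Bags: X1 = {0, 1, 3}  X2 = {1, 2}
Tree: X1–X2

A tree decomposition must satisfy three properties: every vertex lies in some bag; for every edge, both endpoints lie together in some bag; and for every vertex, the bags containing it form a connected subtree. Here edge (0,2) lies in no bag, so the decomposition is invalid.

No — edge (0,2) lies in no bag.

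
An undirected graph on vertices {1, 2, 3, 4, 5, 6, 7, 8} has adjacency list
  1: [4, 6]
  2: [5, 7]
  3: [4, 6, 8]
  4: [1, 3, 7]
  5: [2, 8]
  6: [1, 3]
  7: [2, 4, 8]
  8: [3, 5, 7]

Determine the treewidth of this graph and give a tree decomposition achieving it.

The largest bag has 3 vertices, giving width 2; this decomposition certifies tw(G) ≤ 2. For the lower bound, G contains the cycle 1–6–3–4–1, so G is not a forest; only forests have treewidth ≤ 1, hence tw(G) ≥ 2. Therefore the treewidth is 2.

Treewidth 2.
One optimal decomposition is:
Bags: B1 = {1, 4, 6}  B2 = {3, 4, 6}  B3 = {3, 4, 7}  B4 = {3, 7, 8}  B5 = {2, 7, 8}  B6 = {2, 5, 8}
Tree: B1–B2, B2–B3, B3–B4, B4–B5, B5–B6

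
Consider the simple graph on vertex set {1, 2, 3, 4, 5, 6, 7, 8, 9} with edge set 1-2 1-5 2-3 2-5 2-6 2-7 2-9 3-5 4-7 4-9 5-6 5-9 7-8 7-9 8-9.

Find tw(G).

2

A width-2 tree decomposition is:
Bags: B1 = {7, 8, 9}  B2 = {2, 7, 9}  B3 = {2, 5, 9}  B4 = {4, 7, 9}  B5 = {2, 3, 5}  B6 = {1, 2, 5}  B7 = {2, 5, 6}
Tree: B1–B2, B2–B3, B1–B4, B3–B5, B5–B6, B5–B7
Each bag holds 3 vertices, so the decomposition has width 2, which upper-bounds the treewidth. Conversely, {7, 8, 9} is a clique of size 3, and the vertices of any clique must share a bag in every tree decomposition; so some bag has ≥ 3 vertices and tw(G) ≥ 2. The upper and lower bounds meet at 2, so that is the treewidth.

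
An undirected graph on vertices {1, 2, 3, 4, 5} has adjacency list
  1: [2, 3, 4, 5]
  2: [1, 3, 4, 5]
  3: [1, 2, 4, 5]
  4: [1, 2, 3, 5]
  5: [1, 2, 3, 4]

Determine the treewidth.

A width-4 tree decomposition is:
Bags: B1 = {1, 2, 3, 4, 5}
Tree: (single bag)
With just one bag of size 5, the width is 5 − 1 = 4, so tw(G) ≤ 4. For the lower bound, the 5 vertices {1, 2, 3, 4, 5} are pairwise adjacent, and any tree decomposition puts a clique entirely inside one bag — forcing width ≥ 4. Therefore the treewidth is 4.

4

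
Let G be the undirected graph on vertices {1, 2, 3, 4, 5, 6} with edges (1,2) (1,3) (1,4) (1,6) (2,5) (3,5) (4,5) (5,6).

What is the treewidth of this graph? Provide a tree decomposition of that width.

The largest bag has 3 vertices, giving width 2; this decomposition certifies tw(G) ≤ 2. For the lower bound, G contains the cycle 6–1–3–5–6, so G is not a forest; only forests have treewidth ≤ 1, hence tw(G) ≥ 2. Combining the bounds, tw(G) = 2.

Treewidth 2.
One optimal decomposition is:
Bags: B1 = {1, 5, 6}  B2 = {1, 3, 5}  B3 = {1, 2, 5}  B4 = {1, 4, 5}
Tree: B1–B2, B2–B3, B3–B4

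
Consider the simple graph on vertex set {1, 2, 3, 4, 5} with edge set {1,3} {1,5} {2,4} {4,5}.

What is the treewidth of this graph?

1

A width-1 tree decomposition is:
Bags: B1 = {2, 4}  B2 = {4, 5}  B3 = {1, 5}  B4 = {1, 3}
Tree: B1–B2, B2–B3, B3–B4
Each bag holds 2 vertices, so the decomposition has width 1, which upper-bounds the treewidth. Any graph with an edge has treewidth ≥ 1, and G has the edge 2–4. The upper and lower bounds meet at 1, so that is the treewidth.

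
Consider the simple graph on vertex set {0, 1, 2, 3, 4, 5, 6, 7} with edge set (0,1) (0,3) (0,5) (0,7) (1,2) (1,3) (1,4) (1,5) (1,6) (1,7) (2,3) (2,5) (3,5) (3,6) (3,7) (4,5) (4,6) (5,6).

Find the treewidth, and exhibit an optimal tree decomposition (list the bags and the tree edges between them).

Treewidth 3.
Bags: B1 = {1, 3, 5, 6}  B2 = {1, 2, 3, 5}  B3 = {0, 1, 3, 5}  B4 = {0, 1, 3, 7}  B5 = {1, 4, 5, 6}
Tree: B1–B2, B2–B3, B3–B4, B1–B5

The largest bag has 4 vertices, giving width 3; this decomposition certifies tw(G) ≤ 3. On the other hand G contains the 4-clique {0, 1, 3, 5}. A clique must lie in a single bag of any decomposition, so no decomposition can have width below 3. The upper and lower bounds meet at 3, so that is the treewidth.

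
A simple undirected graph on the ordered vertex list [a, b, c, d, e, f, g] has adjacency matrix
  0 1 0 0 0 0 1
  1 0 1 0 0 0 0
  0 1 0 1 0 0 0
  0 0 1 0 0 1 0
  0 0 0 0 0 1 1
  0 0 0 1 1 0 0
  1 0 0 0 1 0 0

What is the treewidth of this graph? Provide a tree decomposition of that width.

The largest bag has 3 vertices, giving width 2; this decomposition certifies tw(G) ≤ 2. For the lower bound, G contains the cycle f–e–g–a–b–c–d–f, so G is not a forest; only forests have treewidth ≤ 1, hence tw(G) ≥ 2. Therefore the treewidth is 2.

Treewidth 2.
One such decomposition:
Bags: B1 = {e, f, g}  B2 = {a, f, g}  B3 = {a, b, f}  B4 = {b, c, f}  B5 = {c, d, f}
Tree: B1–B2, B2–B3, B3–B4, B4–B5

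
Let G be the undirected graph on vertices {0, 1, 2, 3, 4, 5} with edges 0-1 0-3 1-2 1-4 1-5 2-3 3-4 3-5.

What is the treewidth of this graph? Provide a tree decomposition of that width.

The largest bag has 3 vertices, giving width 2; this decomposition certifies tw(G) ≤ 2. The edges 1–5–3–4–1 form a cycle, so G is not a tree and its treewidth is at least 2. Therefore the treewidth is 2.

Treewidth 2.
One such decomposition:
Bags: B1 = {1, 3, 5}  B2 = {1, 3, 4}  B3 = {1, 2, 3}  B4 = {0, 1, 3}
Tree: B1–B2, B2–B3, B3–B4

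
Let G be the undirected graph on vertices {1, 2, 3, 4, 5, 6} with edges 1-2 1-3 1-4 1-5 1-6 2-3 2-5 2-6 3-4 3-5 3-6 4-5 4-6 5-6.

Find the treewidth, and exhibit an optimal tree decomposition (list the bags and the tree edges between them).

Every bag has size at most 5, so the width is 5 − 1 = 4 and tw(G) ≤ 4. For the lower bound, the 5 vertices {1, 2, 3, 5, 6} are pairwise adjacent, and any tree decomposition puts a clique entirely inside one bag — forcing width ≥ 4. Hence tw(G) = 4 exactly.

Treewidth 4.
Bags: B1 = {1, 2, 3, 5, 6}  B2 = {1, 3, 4, 5, 6}
Tree: B1–B2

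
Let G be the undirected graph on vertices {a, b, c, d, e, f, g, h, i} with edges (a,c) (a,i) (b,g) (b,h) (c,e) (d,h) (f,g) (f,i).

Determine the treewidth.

1

A width-1 tree decomposition is:
Bags: B1 = {d, h}  B2 = {b, h}  B3 = {b, g}  B4 = {f, g}  B5 = {f, i}  B6 = {a, i}  B7 = {a, c}  B8 = {c, e}
Tree: B1–B2, B2–B3, B3–B4, B4–B5, B5–B6, B6–B7, B7–B8
Each bag holds 2 vertices, so the decomposition has width 1, which upper-bounds the treewidth. Since G has at least one edge (e.g. d–h), it is not an edgeless graph, so tw(G) ≥ 1. Combining the bounds, tw(G) = 1.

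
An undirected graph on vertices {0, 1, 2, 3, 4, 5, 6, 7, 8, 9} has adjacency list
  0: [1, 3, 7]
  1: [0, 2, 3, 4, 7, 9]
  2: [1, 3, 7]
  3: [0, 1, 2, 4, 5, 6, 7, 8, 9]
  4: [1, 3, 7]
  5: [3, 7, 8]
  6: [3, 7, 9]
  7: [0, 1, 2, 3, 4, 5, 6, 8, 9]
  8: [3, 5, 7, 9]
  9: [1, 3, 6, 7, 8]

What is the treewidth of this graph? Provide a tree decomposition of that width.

Treewidth 3.
One such decomposition:
Bags: B1 = {1, 3, 7, 9}  B2 = {1, 2, 3, 7}  B3 = {3, 7, 8, 9}  B4 = {3, 6, 7, 9}  B5 = {0, 1, 3, 7}  B6 = {1, 3, 4, 7}  B7 = {3, 5, 7, 8}
Tree: B1–B2, B1–B3, B1–B4, B1–B5, B2–B6, B3–B7

Every bag has size at most 4, so the width is 4 − 1 = 3 and tw(G) ≤ 3. On the other hand G contains the 4-clique {3, 7, 8, 9}. A clique must lie in a single bag of any decomposition, so no decomposition can have width below 3. Therefore the treewidth is 3.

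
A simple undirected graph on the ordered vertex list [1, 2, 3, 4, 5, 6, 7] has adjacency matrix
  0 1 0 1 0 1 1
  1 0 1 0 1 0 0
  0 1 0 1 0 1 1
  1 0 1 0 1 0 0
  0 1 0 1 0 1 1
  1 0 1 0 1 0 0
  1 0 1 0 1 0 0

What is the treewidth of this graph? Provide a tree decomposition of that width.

Every bag has size at most 4, so the width is 4 − 1 = 3 and tw(G) ≤ 3. For the lower bound: the 4 vertex sets {1,2}, {3,7}, {5}, {4} are disjoint, each induces a connected subgraph, and every pair is joined by at least one edge of G. Contracting each set to a single vertex therefore yields K_{4} as a minor, and since treewidth is minor-monotone, tw(G) ≥ tw(K_{4}) = 3. Hence tw(G) = 3 exactly.

Treewidth 3.
One optimal decomposition is:
Bags: B1 = {1, 2, 3, 5}  B2 = {1, 3, 5, 7}  B3 = {1, 3, 4, 5}  B4 = {1, 3, 5, 6}
Tree: B1–B2, B2–B3, B3–B4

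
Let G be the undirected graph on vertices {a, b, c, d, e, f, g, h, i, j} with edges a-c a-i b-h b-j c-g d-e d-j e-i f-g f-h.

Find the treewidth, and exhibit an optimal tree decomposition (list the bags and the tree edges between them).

Treewidth 2.
One such decomposition:
Bags: B1 = {d, e, i}  B2 = {d, i, j}  B3 = {b, i, j}  B4 = {b, h, i}  B5 = {f, h, i}  B6 = {f, g, i}  B7 = {c, g, i}  B8 = {a, c, i}
Tree: B1–B2, B2–B3, B3–B4, B4–B5, B5–B6, B6–B7, B7–B8

Every bag has size at most 3, so the width is 3 − 1 = 2 and tw(G) ≤ 2. The edges i–e–d–j–b–h–f–g–c–a–i form a cycle, so G is not a tree and its treewidth is at least 2. Therefore the treewidth is 2.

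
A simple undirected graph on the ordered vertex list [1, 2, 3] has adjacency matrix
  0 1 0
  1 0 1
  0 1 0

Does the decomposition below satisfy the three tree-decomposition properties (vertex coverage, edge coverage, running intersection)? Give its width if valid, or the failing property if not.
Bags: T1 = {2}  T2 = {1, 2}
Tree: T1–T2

No — vertex 3 appears in no bag.

A tree decomposition must satisfy three properties: every vertex lies in some bag; for every edge, both endpoints lie together in some bag; and for every vertex, the bags containing it form a connected subtree. Here vertex 3 appears in no bag, so the decomposition is invalid.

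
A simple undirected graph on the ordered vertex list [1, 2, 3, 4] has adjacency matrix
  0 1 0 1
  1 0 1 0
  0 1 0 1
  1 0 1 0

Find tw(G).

2

A width-2 tree decomposition is:
Bags: B1 = {2, 3, 4}  B2 = {1, 2, 4}
Tree: B1–B2
Each bag holds 3 vertices, so the decomposition has width 2, which upper-bounds the treewidth. For the lower bound, G contains the cycle 2–3–4–1–2, so G is not a forest; only forests have treewidth ≤ 1, hence tw(G) ≥ 2. Hence tw(G) = 2 exactly.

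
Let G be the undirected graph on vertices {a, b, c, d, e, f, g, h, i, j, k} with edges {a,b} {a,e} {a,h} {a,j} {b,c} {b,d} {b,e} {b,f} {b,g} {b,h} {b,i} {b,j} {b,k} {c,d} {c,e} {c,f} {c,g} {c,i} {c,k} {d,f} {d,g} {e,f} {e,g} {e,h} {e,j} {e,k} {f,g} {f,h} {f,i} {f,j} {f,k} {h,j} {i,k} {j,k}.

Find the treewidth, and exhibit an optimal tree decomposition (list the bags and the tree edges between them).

Every bag has size at most 5, so the width is 5 − 1 = 4 and tw(G) ≤ 4. On the other hand G contains the 5-clique {a, b, e, h, j}. A clique must lie in a single bag of any decomposition, so no decomposition can have width below 4. Therefore the treewidth is 4.

Treewidth 4.
Bags: B1 = {b, e, f, j, k}  B2 = {b, e, f, h, j}  B3 = {b, c, e, f, k}  B4 = {b, c, f, i, k}  B5 = {b, c, e, f, g}  B6 = {b, c, d, f, g}  B7 = {a, b, e, h, j}
Tree: B1–B2, B1–B3, B3–B4, B3–B5, B5–B6, B2–B7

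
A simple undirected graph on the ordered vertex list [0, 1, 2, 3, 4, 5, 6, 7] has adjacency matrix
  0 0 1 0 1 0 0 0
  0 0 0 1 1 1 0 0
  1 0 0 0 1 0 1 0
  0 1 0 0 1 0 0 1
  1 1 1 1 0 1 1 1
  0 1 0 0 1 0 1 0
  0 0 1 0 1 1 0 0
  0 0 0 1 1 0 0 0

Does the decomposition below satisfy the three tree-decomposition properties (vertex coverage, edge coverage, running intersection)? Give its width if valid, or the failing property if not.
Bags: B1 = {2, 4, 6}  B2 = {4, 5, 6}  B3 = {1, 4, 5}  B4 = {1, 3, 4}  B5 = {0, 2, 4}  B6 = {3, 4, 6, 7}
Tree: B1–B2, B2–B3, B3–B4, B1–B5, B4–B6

A tree decomposition must satisfy three properties: every vertex lies in some bag; for every edge, both endpoints lie together in some bag; and for every vertex, the bags containing it form a connected subtree. Here bags containing vertex 6 are not connected in the tree, so the decomposition is invalid.

No — bags containing vertex 6 are not connected in the tree.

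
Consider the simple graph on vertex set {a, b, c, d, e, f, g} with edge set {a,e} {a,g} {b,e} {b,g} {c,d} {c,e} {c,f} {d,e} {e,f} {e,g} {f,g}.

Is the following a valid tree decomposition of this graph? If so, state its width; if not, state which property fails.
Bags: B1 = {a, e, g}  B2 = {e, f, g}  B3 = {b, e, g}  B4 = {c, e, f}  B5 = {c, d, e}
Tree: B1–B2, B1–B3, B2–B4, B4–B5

Yes; width 2.

Checking the three conditions: (i) the bags cover all of {a, b, c, d, e, f, g}; (ii) for each edge, some bag contains both endpoints; (iii) the bags containing any fixed vertex form a subtree. All hold, so the decomposition is valid with width 3 − 1 = 2.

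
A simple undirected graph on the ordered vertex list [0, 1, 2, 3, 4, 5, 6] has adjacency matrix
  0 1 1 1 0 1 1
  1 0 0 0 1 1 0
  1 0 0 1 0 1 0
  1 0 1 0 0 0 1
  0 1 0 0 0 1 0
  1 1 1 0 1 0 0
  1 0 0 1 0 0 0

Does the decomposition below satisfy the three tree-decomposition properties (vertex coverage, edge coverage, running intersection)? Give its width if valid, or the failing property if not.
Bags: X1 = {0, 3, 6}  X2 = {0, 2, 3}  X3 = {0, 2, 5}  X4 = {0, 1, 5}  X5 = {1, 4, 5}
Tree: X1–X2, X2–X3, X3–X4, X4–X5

Yes; width 2.

Vertex coverage: the bags together contain {0, 1, 2, 3, 4, 5, 6}, the full vertex set. Edge coverage: each edge of G has both endpoints in at least one bag. Running intersection: for every vertex, the bags containing it form a connected subtree. All three properties hold, so this is a valid tree decomposition of width max|bag| − 1 = 2, and hence tw(G) ≤ 2.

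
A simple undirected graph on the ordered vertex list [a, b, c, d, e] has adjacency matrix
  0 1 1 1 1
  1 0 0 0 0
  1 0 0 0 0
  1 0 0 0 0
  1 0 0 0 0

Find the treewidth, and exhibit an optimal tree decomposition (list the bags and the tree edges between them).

Treewidth 1.
Bags: B1 = {a, e}  B2 = {a, c}  B3 = {a, b}  B4 = {a, d}
Tree: B1–B2, B1–B3, B1–B4

Every bag has size at most 2, so the width is 2 − 1 = 1 and tw(G) ≤ 1. Any graph with an edge has treewidth ≥ 1, and G has the edge e–a. Combining the bounds, tw(G) = 1.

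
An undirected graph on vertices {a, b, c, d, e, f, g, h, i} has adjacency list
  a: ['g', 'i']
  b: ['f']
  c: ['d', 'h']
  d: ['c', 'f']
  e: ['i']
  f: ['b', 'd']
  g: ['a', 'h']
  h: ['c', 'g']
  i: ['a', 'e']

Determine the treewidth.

1

A width-1 tree decomposition is:
Bags: B1 = {e, i}  B2 = {a, i}  B3 = {a, g}  B4 = {g, h}  B5 = {c, h}  B6 = {c, d}  B7 = {d, f}  B8 = {b, f}
Tree: B1–B2, B2–B3, B3–B4, B4–B5, B5–B6, B6–B7, B7–B8
Every bag has size at most 2, so the width is 2 − 1 = 1 and tw(G) ≤ 1. Since G has at least one edge (e.g. e–i), it is not an edgeless graph, so tw(G) ≥ 1. Therefore the treewidth is 1.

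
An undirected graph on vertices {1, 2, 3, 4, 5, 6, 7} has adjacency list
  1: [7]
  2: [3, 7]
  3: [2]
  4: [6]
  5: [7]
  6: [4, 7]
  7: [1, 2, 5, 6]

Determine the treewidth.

1

A width-1 tree decomposition is:
Bags: B1 = {2, 7}  B2 = {6, 7}  B3 = {1, 7}  B4 = {5, 7}  B5 = {4, 6}  B6 = {2, 3}
Tree: B1–B2, B2–B3, B1–B4, B2–B5, B1–B6
The largest bag has 2 vertices, giving width 1; this decomposition certifies tw(G) ≤ 1. Any graph with an edge has treewidth ≥ 1, and G has the edge 2–7. Hence tw(G) = 1 exactly.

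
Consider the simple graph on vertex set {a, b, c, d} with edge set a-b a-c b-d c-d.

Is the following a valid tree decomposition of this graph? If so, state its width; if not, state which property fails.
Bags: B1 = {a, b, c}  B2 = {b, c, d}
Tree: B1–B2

Checking the three conditions: (i) the bags cover all of {a, b, c, d}; (ii) for each edge, some bag contains both endpoints; (iii) the bags containing any fixed vertex form a subtree. All hold, so the decomposition is valid with width 3 − 1 = 2.

Yes; width 2.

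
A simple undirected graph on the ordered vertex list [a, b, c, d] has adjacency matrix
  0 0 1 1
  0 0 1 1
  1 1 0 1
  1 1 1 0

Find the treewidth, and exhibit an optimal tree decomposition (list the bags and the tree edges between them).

Every bag has size at most 3, so the width is 3 − 1 = 2 and tw(G) ≤ 2. For the lower bound, the 3 vertices {a, c, d} are pairwise adjacent, and any tree decomposition puts a clique entirely inside one bag — forcing width ≥ 2. Therefore the treewidth is 2.

Treewidth 2.
Bags: B1 = {b, c, d}  B2 = {a, c, d}
Tree: B1–B2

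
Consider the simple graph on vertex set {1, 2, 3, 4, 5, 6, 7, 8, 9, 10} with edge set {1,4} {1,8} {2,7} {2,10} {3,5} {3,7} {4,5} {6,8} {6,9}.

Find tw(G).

1

A width-1 tree decomposition is:
Bags: B1 = {2, 10}  B2 = {2, 7}  B3 = {3, 7}  B4 = {3, 5}  B5 = {4, 5}  B6 = {1, 4}  B7 = {1, 8}  B8 = {6, 8}  B9 = {6, 9}
Tree: B1–B2, B2–B3, B3–B4, B4–B5, B5–B6, B6–B7, B7–B8, B8–B9
Every bag has size at most 2, so the width is 2 − 1 = 1 and tw(G) ≤ 1. Any graph with an edge has treewidth ≥ 1, and G has the edge 10–2. Therefore the treewidth is 1.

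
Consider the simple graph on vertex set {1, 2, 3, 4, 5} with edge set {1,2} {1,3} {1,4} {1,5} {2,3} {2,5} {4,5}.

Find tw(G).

2

A width-2 tree decomposition is:
Bags: B1 = {1, 2, 3}  B2 = {1, 2, 5}  B3 = {1, 4, 5}
Tree: B1–B2, B2–B3
Each bag holds 3 vertices, so the decomposition has width 2, which upper-bounds the treewidth. For the lower bound, the 3 vertices {1, 2, 3} are pairwise adjacent, and any tree decomposition puts a clique entirely inside one bag — forcing width ≥ 2. The upper and lower bounds meet at 2, so that is the treewidth.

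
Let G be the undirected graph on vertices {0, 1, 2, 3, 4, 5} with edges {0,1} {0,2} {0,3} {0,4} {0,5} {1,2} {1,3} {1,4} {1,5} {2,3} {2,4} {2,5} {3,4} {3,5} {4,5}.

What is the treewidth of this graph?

5

A width-5 tree decomposition is:
Bags: B1 = {0, 1, 2, 3, 4, 5}
Tree: (single bag)
With just one bag of size 6, the width is 6 − 1 = 5, so tw(G) ≤ 5. On the other hand G contains the 6-clique {0, 1, 2, 3, 4, 5}. A clique must lie in a single bag of any decomposition, so no decomposition can have width below 5. Hence tw(G) = 5 exactly.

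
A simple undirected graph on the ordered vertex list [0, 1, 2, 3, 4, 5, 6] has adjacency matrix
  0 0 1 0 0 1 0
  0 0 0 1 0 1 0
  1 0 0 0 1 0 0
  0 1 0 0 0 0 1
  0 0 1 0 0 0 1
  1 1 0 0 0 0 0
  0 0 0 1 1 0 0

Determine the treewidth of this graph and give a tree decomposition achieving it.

The largest bag has 3 vertices, giving width 2; this decomposition certifies tw(G) ≤ 2. For the lower bound, G contains the cycle 3–1–5–0–2–4–6–3, so G is not a forest; only forests have treewidth ≤ 1, hence tw(G) ≥ 2. The upper and lower bounds meet at 2, so that is the treewidth.

Treewidth 2.
Bags: B1 = {1, 3, 5}  B2 = {0, 3, 5}  B3 = {0, 2, 3}  B4 = {2, 3, 4}  B5 = {3, 4, 6}
Tree: B1–B2, B2–B3, B3–B4, B4–B5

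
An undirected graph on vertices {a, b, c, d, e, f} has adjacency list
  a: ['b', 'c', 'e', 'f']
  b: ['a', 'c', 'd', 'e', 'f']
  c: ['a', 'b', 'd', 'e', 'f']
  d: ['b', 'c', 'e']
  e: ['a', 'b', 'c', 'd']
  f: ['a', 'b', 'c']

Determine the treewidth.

A width-3 tree decomposition is:
Bags: B1 = {a, b, c, e}  B2 = {b, c, d, e}  B3 = {a, b, c, f}
Tree: B1–B2, B1–B3
Every bag has size at most 4, so the width is 4 − 1 = 3 and tw(G) ≤ 3. Conversely, {b, c, d, e} is a clique of size 4, and the vertices of any clique must share a bag in every tree decomposition; so some bag has ≥ 4 vertices and tw(G) ≥ 3. Hence tw(G) = 3 exactly.

3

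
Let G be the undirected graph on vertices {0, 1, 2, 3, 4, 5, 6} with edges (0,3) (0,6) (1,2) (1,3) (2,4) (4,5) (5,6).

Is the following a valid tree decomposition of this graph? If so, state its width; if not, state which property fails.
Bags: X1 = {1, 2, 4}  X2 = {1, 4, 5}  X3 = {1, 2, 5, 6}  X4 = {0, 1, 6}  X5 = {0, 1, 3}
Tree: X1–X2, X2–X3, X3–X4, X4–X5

No — bags containing vertex 2 are not connected in the tree.

A tree decomposition must satisfy three properties: every vertex lies in some bag; for every edge, both endpoints lie together in some bag; and for every vertex, the bags containing it form a connected subtree. Here bags containing vertex 2 are not connected in the tree, so the decomposition is invalid.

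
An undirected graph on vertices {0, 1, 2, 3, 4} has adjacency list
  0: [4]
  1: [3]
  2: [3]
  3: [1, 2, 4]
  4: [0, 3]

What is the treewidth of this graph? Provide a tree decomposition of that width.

Treewidth 1.
One such decomposition:
Bags: B1 = {3, 4}  B2 = {2, 3}  B3 = {0, 4}  B4 = {1, 3}
Tree: B1–B2, B1–B3, B1–B4

Each bag holds 2 vertices, so the decomposition has width 1, which upper-bounds the treewidth. Any graph with an edge has treewidth ≥ 1, and G has the edge 4–3. Therefore the treewidth is 1.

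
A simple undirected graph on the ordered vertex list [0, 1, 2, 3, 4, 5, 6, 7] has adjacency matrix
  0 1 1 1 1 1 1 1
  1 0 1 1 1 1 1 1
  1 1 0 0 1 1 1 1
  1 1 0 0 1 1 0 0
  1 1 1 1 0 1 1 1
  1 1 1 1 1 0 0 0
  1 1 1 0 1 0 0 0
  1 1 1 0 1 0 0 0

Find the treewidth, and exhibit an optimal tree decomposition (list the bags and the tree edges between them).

The largest bag has 5 vertices, giving width 4; this decomposition certifies tw(G) ≤ 4. On the other hand G contains the 5-clique {0, 1, 2, 4, 5}. A clique must lie in a single bag of any decomposition, so no decomposition can have width below 4. The upper and lower bounds meet at 4, so that is the treewidth.

Treewidth 4.
One such decomposition:
Bags: B1 = {0, 1, 2, 4, 7}  B2 = {0, 1, 2, 4, 6}  B3 = {0, 1, 2, 4, 5}  B4 = {0, 1, 3, 4, 5}
Tree: B1–B2, B2–B3, B3–B4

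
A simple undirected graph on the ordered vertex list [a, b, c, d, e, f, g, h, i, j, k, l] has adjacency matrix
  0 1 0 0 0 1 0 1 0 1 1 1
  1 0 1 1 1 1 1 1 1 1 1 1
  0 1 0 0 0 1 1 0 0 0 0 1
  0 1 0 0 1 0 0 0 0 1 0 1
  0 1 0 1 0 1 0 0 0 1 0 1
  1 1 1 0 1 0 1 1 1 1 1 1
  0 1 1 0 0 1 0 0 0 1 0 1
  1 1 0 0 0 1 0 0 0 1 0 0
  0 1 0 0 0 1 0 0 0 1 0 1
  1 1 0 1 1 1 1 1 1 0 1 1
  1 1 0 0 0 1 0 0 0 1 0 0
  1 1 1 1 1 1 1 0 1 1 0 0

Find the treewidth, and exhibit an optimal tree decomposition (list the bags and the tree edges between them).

The largest bag has 5 vertices, giving width 4; this decomposition certifies tw(G) ≤ 4. For the lower bound, the 5 vertices {b, d, e, j, l} are pairwise adjacent, and any tree decomposition puts a clique entirely inside one bag — forcing width ≥ 4. The upper and lower bounds meet at 4, so that is the treewidth.

Treewidth 4.
One optimal decomposition is:
Bags: B1 = {b, e, f, j, l}  B2 = {b, d, e, j, l}  B3 = {b, f, g, j, l}  B4 = {b, c, f, g, l}  B5 = {a, b, f, j, l}  B6 = {a, b, f, j, k}  B7 = {a, b, f, h, j}  B8 = {b, f, i, j, l}
Tree: B1–B2, B1–B3, B3–B4, B1–B5, B5–B6, B6–B7, B5–B8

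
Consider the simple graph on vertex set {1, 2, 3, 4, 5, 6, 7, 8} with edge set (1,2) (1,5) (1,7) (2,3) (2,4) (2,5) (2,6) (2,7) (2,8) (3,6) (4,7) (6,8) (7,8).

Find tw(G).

2

A width-2 tree decomposition is:
Bags: B1 = {2, 7, 8}  B2 = {2, 4, 7}  B3 = {2, 6, 8}  B4 = {2, 3, 6}  B5 = {1, 2, 7}  B6 = {1, 2, 5}
Tree: B1–B2, B1–B3, B3–B4, B1–B5, B5–B6
Every bag has size at most 3, so the width is 3 − 1 = 2 and tw(G) ≤ 2. For the lower bound, the 3 vertices {2, 3, 6} are pairwise adjacent, and any tree decomposition puts a clique entirely inside one bag — forcing width ≥ 2. Hence tw(G) = 2 exactly.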